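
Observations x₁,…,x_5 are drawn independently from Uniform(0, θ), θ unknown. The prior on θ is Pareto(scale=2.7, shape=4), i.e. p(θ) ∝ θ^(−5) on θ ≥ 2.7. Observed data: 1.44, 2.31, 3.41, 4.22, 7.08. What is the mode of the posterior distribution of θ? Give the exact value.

The Uniform(0, θ) likelihood is θ^(−n) for θ ≥ max(xᵢ), zero otherwise. Here max(xᵢ) = 7.08.
Posterior ∝ θ^(−5) · θ^(−5) = θ^(−10) on θ ≥ max(2.7, 7.08) = 7.08.
This density is strictly decreasing in θ, so the posterior mode lies at the lower boundary of the support.

θ̂_MAP = 7.08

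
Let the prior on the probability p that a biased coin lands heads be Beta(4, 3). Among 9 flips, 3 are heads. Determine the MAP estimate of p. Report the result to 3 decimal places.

p̂_MAP = 0.429

Prior: Beta(4, 3).
Data: 3 successes in 9 trials. The binomial likelihood contributes p^3(1−p)^6, so the posterior is Beta(4+3, 3+6) = Beta(7, 9).
For Beta(a, b) with a, b > 1 the mode is (a−1)/(a+b−2) = 6/14 ≈ 0.429.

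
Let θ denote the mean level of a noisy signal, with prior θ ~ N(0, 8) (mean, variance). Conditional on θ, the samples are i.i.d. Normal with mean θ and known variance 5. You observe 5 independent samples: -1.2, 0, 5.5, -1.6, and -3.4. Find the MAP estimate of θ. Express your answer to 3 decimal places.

θ̂_MAP = -0.124

n = 5; x̄ = ((-1.2) + 0 + 5.5 + (-1.6) + (-3.4))/5 = -0.7/5 = -0.14.
For a Normal prior and Normal likelihood with known variance, the posterior is Normal; its mode equals its mean, the precision-weighted average.
Prior precision 1/σ₀² = 1/8 = 0.125; data precision n/σ² = 5/5 = 1.
θ̂ = (0.125·0 + 1·(-0.14)) / (0.125 + 1) = (-0.14)/1.125 = -28/225 ≈ -0.124.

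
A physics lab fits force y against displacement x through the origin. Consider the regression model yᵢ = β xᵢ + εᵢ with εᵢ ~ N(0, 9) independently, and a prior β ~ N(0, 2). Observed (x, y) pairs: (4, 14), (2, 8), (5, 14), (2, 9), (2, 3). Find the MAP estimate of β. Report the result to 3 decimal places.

β̂_MAP = 2.887

log p(β | y) = −Σ(yᵢ − βxᵢ)²/(2·9) − β²/(2·2) + const.
Setting the derivative to zero: Σxᵢ(yᵢ − βxᵢ)/9 − β/2 = 0, so β = Σxᵢyᵢ / (Σxᵢ² + σ²/τ²).
Σxᵢyᵢ = 4·14 + 2·8 + 5·14 + 2·9 + 2·3 = 166; Σxᵢ² = 53; σ²/τ² = 4.5.
β̂_MAP = 166 / (53 + 4.5) = 166/57.5 ≈ 2.887.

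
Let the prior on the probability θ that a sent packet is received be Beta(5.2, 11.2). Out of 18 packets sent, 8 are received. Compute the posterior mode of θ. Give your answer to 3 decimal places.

Prior: Beta(5.2, 11.2).
Data: 8 successes in 18 trials. The binomial likelihood contributes θ^8(1−θ)^10, so the posterior is Beta(5.2+8, 11.2+10) = Beta(13.2, 21.2).
For Beta(a, b) with a, b > 1 the mode is (a−1)/(a+b−2) = 12.2/32.4 ≈ 0.377.

θ̂_MAP = 0.377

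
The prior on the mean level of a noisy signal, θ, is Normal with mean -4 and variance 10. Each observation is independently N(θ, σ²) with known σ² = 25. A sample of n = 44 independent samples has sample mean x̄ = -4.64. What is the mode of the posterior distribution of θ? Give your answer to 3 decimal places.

n = 44, x̄ = -4.64.
For a Normal prior and Normal likelihood with known variance, the posterior is Normal; its mode equals its mean, the precision-weighted average.
Prior precision 1/σ₀² = 1/10 = 0.1; data precision n/σ² = 44/25 = 1.76.
θ̂ = (0.1·(-4) + 1.76·(-4.64)) / (0.1 + 1.76) = (-8.5664)/1.86 = -10708/2325 ≈ -4.606.

θ̂_MAP = -4.606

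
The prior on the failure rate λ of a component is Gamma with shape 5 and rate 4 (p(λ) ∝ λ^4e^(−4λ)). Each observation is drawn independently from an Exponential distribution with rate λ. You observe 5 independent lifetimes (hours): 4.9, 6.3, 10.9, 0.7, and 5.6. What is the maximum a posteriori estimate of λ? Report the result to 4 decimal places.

λ̂_MAP = 0.2778

The Exponential(rate=λ) likelihood is ∝ λ^n e^(−λΣtᵢ). Here n = 5 and Σtᵢ = 4.9 + 6.3 + 10.9 + 0.7 + 5.6 = 28.4.
Posterior ∝ λ^4e^(−4λ) · λ^5e^(−28.4λ) = λ^9e^(−32.4λ), i.e. Gamma(10, 32.4).
Mode = (a−1)/b = 9/32.4 ≈ 0.2778.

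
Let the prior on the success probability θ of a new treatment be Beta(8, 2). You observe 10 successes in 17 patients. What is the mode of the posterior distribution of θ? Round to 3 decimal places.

θ̂_MAP = 0.680

Prior: Beta(8, 2).
Data: 10 successes in 17 trials. The binomial likelihood contributes θ^10(1−θ)^7, so the posterior is Beta(8+10, 2+7) = Beta(18, 9).
For Beta(a, b) with a, b > 1 the mode is (a−1)/(a+b−2) = 17/25 ≈ 0.680.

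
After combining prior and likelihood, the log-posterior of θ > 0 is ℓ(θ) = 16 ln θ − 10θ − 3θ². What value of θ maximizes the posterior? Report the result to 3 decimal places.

ℓ'(θ) = 16/θ − 10 − 6θ. Setting this to zero and multiplying by θ: 6θ² + 10θ − 16 = 0.
θ = (−10 + √(10² + 4·6·16)) / (2·6) = (−10 + √484) / 12 = (−10 + 22)/12 = 1.
ℓ''(θ) = −16/θ² − 6 < 0, confirming a maximum.

θ̂_MAP = 1.000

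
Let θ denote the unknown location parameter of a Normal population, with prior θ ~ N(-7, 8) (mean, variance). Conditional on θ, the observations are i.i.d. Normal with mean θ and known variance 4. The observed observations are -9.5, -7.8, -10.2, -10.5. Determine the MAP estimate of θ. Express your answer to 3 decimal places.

n = 4; x̄ = ((-9.5) + (-7.8) + (-10.2) + (-10.5))/4 = -38/4 = -9.5.
For a Normal prior and Normal likelihood with known variance, the posterior is Normal; its mode equals its mean, the precision-weighted average.
Prior precision 1/σ₀² = 1/8 = 0.125; data precision n/σ² = 4/4 = 1.
θ̂ = (0.125·(-7) + 1·(-9.5)) / (0.125 + 1) = (-10.375)/1.125 = -83/9 ≈ -9.222.

θ̂_MAP = -9.222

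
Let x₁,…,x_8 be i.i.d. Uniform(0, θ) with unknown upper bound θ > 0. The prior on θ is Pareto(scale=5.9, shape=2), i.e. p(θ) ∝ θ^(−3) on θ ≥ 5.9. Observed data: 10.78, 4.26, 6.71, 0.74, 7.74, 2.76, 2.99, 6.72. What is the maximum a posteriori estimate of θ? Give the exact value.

The Uniform(0, θ) likelihood is θ^(−n) for θ ≥ max(xᵢ), zero otherwise. Here max(xᵢ) = 10.78.
Posterior ∝ θ^(−3) · θ^(−8) = θ^(−11) on θ ≥ max(5.9, 10.78) = 10.78.
This density is strictly decreasing in θ, so the posterior mode lies at the lower boundary of the support.

θ̂_MAP = 10.78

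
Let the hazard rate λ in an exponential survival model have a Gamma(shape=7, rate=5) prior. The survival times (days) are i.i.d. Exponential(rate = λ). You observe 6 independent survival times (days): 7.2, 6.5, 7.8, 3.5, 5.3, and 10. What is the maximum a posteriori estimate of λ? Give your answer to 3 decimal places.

The Exponential(rate=λ) likelihood is ∝ λ^n e^(−λΣtᵢ). Here n = 6 and Σtᵢ = 7.2 + 6.5 + 7.8 + 3.5 + 5.3 + 10 = 40.3.
Posterior ∝ λ^6e^(−5λ) · λ^6e^(−40.3λ) = λ^12e^(−45.3λ), i.e. Gamma(13, 45.3).
Mode = (a−1)/b = 12/45.3 ≈ 0.265.

λ̂_MAP = 0.265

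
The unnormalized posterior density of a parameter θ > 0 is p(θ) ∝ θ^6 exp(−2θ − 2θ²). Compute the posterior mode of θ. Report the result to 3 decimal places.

ℓ'(θ) = 6/θ − 2 − 4θ. Setting this to zero and multiplying by θ: 4θ² + 2θ − 6 = 0.
θ = (−2 + √(2² + 4·4·6)) / (2·4) = (−2 + √100) / 8 = (−2 + 10)/8 = 1.
ℓ''(θ) = −6/θ² − 4 < 0, confirming a maximum.

θ̂_MAP = 1.000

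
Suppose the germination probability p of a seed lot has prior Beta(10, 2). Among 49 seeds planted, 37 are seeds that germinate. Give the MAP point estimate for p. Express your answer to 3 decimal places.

Prior: Beta(10, 2).
Data: 37 successes in 49 trials. The binomial likelihood contributes p^37(1−p)^12, so the posterior is Beta(10+37, 2+12) = Beta(47, 14).
For Beta(a, b) with a, b > 1 the mode is (a−1)/(a+b−2) = 46/59 ≈ 0.780.

p̂_MAP = 0.780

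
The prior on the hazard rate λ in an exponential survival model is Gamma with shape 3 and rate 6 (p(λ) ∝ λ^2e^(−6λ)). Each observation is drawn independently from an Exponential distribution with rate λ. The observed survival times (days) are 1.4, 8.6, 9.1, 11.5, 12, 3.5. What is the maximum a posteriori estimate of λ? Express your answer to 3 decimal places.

λ̂_MAP = 0.154

The Exponential(rate=λ) likelihood is ∝ λ^n e^(−λΣtᵢ). Here n = 6 and Σtᵢ = 1.4 + 8.6 + 9.1 + 11.5 + 12 + 3.5 = 46.1.
Posterior ∝ λ^2e^(−6λ) · λ^6e^(−46.1λ) = λ^8e^(−52.1λ), i.e. Gamma(9, 52.1).
Mode = (a−1)/b = 8/52.1 ≈ 0.154.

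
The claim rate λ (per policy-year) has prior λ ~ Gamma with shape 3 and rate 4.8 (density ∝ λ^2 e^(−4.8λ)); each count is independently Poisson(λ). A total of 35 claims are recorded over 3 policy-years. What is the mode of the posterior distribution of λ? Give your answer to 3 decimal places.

Σxᵢ = 35, n = 3.
Posterior ∝ λ^2e^(−4.8λ) · λ^35e^(−3λ) = λ^37e^(−7.8λ), i.e. Gamma(shape=38, rate=7.8).
The mode of a Gamma(a, b) with a ≥ 1 (shape–rate) is (a−1)/b = 37/7.8 ≈ 4.744.

λ̂_MAP = 4.744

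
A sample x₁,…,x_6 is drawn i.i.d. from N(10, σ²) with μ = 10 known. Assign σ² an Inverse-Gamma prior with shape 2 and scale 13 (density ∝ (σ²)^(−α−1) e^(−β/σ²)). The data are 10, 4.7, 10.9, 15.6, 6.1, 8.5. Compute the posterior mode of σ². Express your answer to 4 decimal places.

σ̂²_MAP = 8.6433

Sum of squared deviations about the known mean: SS = (10−10)² + (4.7−10)² + (10.9−10)² + (15.6−10)² + (6.1−10)² + (8.5−10)² = 77.72.
The Normal likelihood contributes (σ²)^(−n/2) exp(−SS/(2σ²)), so the posterior is Inverse-Gamma(α + n/2, β + SS/2) = Inverse-Gamma(5, 51.86).
The mode of Inverse-Gamma(a, b) is b/(a+1) = 51.86/6 ≈ 8.6433.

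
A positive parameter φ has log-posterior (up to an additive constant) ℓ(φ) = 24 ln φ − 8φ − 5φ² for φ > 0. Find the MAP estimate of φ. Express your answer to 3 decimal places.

ℓ'(φ) = 24/φ − 8 − 10φ. Setting this to zero and multiplying by φ: 10φ² + 8φ − 24 = 0.
φ = (−8 + √(8² + 4·10·24)) / (2·10) = (−8 + √1024) / 20 = (−8 + 32)/20 = 6/5.
ℓ''(φ) = −24/φ² − 10 < 0, confirming a maximum.

φ̂_MAP = 1.200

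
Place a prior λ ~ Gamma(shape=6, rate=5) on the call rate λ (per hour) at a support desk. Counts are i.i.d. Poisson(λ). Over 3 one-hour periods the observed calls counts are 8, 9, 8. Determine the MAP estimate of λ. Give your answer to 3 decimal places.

Σxᵢ = 8+9+8 = 25, with n = 3.
Posterior ∝ λ^5e^(−5λ) · λ^25e^(−3λ) = λ^30e^(−8λ), i.e. Gamma(shape=31, rate=8).
The mode of a Gamma(a, b) with a ≥ 1 (shape–rate) is (a−1)/b = 30/8 ≈ 3.750.

λ̂_MAP = 3.750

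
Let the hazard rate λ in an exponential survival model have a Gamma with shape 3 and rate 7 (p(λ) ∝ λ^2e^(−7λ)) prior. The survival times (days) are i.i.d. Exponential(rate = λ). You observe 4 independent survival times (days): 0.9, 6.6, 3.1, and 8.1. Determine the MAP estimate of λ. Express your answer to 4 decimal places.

The Exponential(rate=λ) likelihood is ∝ λ^n e^(−λΣtᵢ). Here n = 4 and Σtᵢ = 0.9 + 6.6 + 3.1 + 8.1 = 18.7.
Posterior ∝ λ^2e^(−7λ) · λ^4e^(−18.7λ) = λ^6e^(−25.7λ), i.e. Gamma(7, 25.7).
Mode = (a−1)/b = 6/25.7 ≈ 0.2335.

λ̂_MAP = 0.2335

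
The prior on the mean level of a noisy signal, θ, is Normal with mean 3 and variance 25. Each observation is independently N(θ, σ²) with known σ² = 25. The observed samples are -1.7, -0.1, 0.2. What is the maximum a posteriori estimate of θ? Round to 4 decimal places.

n = 3; x̄ = ((-1.7) + (-0.1) + 0.2)/3 = -1.6/3 = -8/15 ≈ -0.5333.
For a Normal prior and Normal likelihood with known variance, the posterior is Normal; its mode equals its mean, the precision-weighted average.
Prior precision 1/σ₀² = 1/25 = 0.04; data precision n/σ² = 3/25 = 0.12.
θ̂ = (0.04·3 + 0.12·(-8/15)) / (0.04 + 0.12) = 0.056/0.16 = 0.3500.

θ̂_MAP = 0.3500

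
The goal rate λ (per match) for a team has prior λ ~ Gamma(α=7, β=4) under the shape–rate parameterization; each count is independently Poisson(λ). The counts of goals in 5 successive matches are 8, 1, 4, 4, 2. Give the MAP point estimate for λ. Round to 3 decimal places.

Σxᵢ = 8+1+4+4+2 = 19, with n = 5.
Posterior ∝ λ^6e^(−4λ) · λ^19e^(−5λ) = λ^25e^(−9λ), i.e. Gamma(shape=26, rate=9).
The mode of a Gamma(a, b) with a ≥ 1 (shape–rate) is (a−1)/b = 25/9 ≈ 2.778.

λ̂_MAP = 2.778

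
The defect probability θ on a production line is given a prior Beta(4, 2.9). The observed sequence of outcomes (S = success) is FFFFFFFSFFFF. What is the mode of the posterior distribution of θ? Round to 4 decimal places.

Prior: Beta(4, 2.9).
Data: 1 success in 12 trials (from the sequence). The binomial likelihood contributes θ(1−θ)^11, so the posterior is Beta(4+1, 2.9+11) = Beta(5, 13.9).
For Beta(a, b) with a, b > 1 the mode is (a−1)/(a+b−2) = 4/16.9 ≈ 0.2367.

θ̂_MAP = 0.2367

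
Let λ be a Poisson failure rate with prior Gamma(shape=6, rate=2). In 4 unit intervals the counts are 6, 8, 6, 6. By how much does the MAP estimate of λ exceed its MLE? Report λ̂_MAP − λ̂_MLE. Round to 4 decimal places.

Σxᵢ = 26. Posterior is Gamma(32, 6); MAP = (32−1)/6 = 31/6 ≈ 5.16667.
MLE = x̄ = 26/4 ≈ 6.50000.
Difference = 31/6 − 26/4 = -4/3 ≈ -1.3333.

MAP − MLE = -1.3333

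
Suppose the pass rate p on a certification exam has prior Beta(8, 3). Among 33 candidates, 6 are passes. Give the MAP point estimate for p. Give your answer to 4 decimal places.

Prior: Beta(8, 3).
Data: 6 successes in 33 trials. The binomial likelihood contributes p^6(1−p)^27, so the posterior is Beta(8+6, 3+27) = Beta(14, 30).
For Beta(a, b) with a, b > 1 the mode is (a−1)/(a+b−2) = 13/42 ≈ 0.3095.

p̂_MAP = 0.3095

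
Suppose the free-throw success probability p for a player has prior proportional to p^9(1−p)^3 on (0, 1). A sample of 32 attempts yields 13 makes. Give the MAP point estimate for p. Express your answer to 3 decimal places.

p̂_MAP = 0.500

The prior density ∝ p^9(1−p)^3 is the kernel of Beta(10, 4).
Data: 13 successes in 32 trials. The binomial likelihood contributes p^13(1−p)^19, so the posterior is Beta(10+13, 4+19) = Beta(23, 23).
For Beta(a, b) with a, b > 1 the mode is (a−1)/(a+b−2) = 22/44 ≈ 0.500.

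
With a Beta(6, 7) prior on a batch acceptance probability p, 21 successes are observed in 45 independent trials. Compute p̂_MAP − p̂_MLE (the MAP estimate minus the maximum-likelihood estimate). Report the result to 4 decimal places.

Posterior is Beta(27, 31); MAP = (27−1)/(58−2) = 26/56 ≈ 0.46429.
MLE ignores the prior: p̂_MLE = k/n = 21/45 ≈ 0.46667.
Difference = 26/56 − 21/45 = -1/420 ≈ -0.0024.

MAP − MLE = -0.0024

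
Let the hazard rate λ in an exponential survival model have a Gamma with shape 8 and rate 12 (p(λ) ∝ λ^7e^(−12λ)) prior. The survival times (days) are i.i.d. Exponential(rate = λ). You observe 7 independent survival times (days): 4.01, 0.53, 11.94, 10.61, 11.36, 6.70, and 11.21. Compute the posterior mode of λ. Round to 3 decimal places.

λ̂_MAP = 0.205

The Exponential(rate=λ) likelihood is ∝ λ^n e^(−λΣtᵢ). Here n = 7 and Σtᵢ = 4.01 + 0.53 + 11.94 + 10.61 + 11.36 + 6.70 + 11.21 = 56.36.
Posterior ∝ λ^7e^(−12λ) · λ^7e^(−56.36λ) = λ^14e^(−68.36λ), i.e. Gamma(15, 68.36).
Mode = (a−1)/b = 14/68.36 ≈ 0.205.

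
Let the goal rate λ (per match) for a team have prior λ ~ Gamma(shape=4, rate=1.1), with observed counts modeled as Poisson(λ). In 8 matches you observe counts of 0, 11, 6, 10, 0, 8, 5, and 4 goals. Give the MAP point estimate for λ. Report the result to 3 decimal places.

Σxᵢ = 0+11+6+10+0+8+5+4 = 44, with n = 8.
Posterior ∝ λ^3e^(−1.1λ) · λ^44e^(−8λ) = λ^47e^(−9.1λ), i.e. Gamma(shape=48, rate=9.1).
The mode of a Gamma(a, b) with a ≥ 1 (shape–rate) is (a−1)/b = 47/9.1 ≈ 5.165.

λ̂_MAP = 5.165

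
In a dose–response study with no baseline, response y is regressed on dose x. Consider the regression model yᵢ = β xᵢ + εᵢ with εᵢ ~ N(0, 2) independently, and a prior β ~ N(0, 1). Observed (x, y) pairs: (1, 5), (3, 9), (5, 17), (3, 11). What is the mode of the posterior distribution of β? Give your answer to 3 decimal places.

β̂_MAP = 3.261

log p(β | y) = −Σ(yᵢ − βxᵢ)²/(2·2) − β²/(2·1) + const.
Setting the derivative to zero: Σxᵢ(yᵢ − βxᵢ)/2 − β/1 = 0, so β = Σxᵢyᵢ / (Σxᵢ² + σ²/τ²).
Σxᵢyᵢ = 1·5 + 3·9 + 5·17 + 3·11 = 150; Σxᵢ² = 44; σ²/τ² = 2.
β̂_MAP = 150 / (44 + 2) = 150/46 ≈ 3.261.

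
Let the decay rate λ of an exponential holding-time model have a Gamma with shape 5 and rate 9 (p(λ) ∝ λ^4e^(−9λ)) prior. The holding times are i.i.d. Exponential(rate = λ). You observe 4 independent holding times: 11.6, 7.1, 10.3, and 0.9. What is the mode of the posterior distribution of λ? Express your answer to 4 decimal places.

λ̂_MAP = 0.2057

The Exponential(rate=λ) likelihood is ∝ λ^n e^(−λΣtᵢ). Here n = 4 and Σtᵢ = 11.6 + 7.1 + 10.3 + 0.9 = 29.9.
Posterior ∝ λ^4e^(−9λ) · λ^4e^(−29.9λ) = λ^8e^(−38.9λ), i.e. Gamma(9, 38.9).
Mode = (a−1)/b = 8/38.9 ≈ 0.2057.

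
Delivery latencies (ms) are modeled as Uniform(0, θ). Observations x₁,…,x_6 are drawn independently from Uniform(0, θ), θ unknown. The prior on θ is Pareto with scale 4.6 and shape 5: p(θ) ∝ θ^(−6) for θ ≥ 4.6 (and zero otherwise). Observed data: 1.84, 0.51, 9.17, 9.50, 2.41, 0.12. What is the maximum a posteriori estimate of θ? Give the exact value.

The Uniform(0, θ) likelihood is θ^(−n) for θ ≥ max(xᵢ), zero otherwise. Here max(xᵢ) = 9.50.
Posterior ∝ θ^(−6) · θ^(−6) = θ^(−12) on θ ≥ max(4.6, 9.50) = 9.50.
This density is strictly decreasing in θ, so the posterior mode lies at the lower boundary of the support.

θ̂_MAP = 9.50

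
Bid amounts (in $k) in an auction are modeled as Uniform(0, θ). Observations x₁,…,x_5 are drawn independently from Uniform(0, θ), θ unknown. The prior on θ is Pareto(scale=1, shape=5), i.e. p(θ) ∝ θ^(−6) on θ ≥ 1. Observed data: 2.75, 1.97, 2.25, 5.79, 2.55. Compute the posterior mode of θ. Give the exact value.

The Uniform(0, θ) likelihood is θ^(−n) for θ ≥ max(xᵢ), zero otherwise. Here max(xᵢ) = 5.79.
Posterior ∝ θ^(−6) · θ^(−5) = θ^(−11) on θ ≥ max(1, 5.79) = 5.79.
This density is strictly decreasing in θ, so the posterior mode lies at the lower boundary of the support.

θ̂_MAP = 5.79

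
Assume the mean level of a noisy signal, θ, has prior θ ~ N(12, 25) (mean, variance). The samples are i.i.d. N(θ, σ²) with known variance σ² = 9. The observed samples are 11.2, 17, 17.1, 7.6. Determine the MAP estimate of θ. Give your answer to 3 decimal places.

n = 4; x̄ = (11.2 + 17 + 17.1 + 7.6)/4 = 52.9/4 = 13.225.
For a Normal prior and Normal likelihood with known variance, the posterior is Normal; its mode equals its mean, the precision-weighted average.
Prior precision 1/σ₀² = 1/25 = 0.04; data precision n/σ² = 4/9.
θ̂ = (0.04·12 + (4/9)·13.225) / (0.04 + 4/9) = (2861/450)/(109/225) = 2861/218 ≈ 13.124.

θ̂_MAP = 13.124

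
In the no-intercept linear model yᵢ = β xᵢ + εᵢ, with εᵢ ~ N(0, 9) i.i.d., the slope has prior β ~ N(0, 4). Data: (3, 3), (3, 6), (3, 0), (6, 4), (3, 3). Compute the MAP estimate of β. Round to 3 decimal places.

log p(β | y) = −Σ(yᵢ − βxᵢ)²/(2·9) − β²/(2·4) + const.
Setting the derivative to zero: Σxᵢ(yᵢ − βxᵢ)/9 − β/4 = 0, so β = Σxᵢyᵢ / (Σxᵢ² + σ²/τ²).
Σxᵢyᵢ = 3·3 + 3·6 + 3·0 + 6·4 + 3·3 = 60; Σxᵢ² = 72; σ²/τ² = 2.25.
β̂_MAP = 60 / (72 + 2.25) = 60/74.25 ≈ 0.808.

β̂_MAP = 0.808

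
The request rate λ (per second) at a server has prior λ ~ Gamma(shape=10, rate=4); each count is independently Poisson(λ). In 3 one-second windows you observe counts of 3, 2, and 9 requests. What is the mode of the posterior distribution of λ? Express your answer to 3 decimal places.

Σxᵢ = 3+2+9 = 14, with n = 3.
Posterior ∝ λ^9e^(−4λ) · λ^14e^(−3λ) = λ^23e^(−7λ), i.e. Gamma(shape=24, rate=7).
The mode of a Gamma(a, b) with a ≥ 1 (shape–rate) is (a−1)/b = 23/7 ≈ 3.286.

λ̂_MAP = 3.286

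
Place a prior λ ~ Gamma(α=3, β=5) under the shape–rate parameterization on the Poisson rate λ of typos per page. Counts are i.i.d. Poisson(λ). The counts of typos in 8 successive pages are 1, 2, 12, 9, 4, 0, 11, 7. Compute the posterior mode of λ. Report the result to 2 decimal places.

λ̂_MAP = 3.69

Σxᵢ = 1+2+12+9+4+0+11+7 = 46, with n = 8.
Posterior ∝ λ^2e^(−5λ) · λ^46e^(−8λ) = λ^48e^(−13λ), i.e. Gamma(shape=49, rate=13).
The mode of a Gamma(a, b) with a ≥ 1 (shape–rate) is (a−1)/b = 48/13 ≈ 3.69.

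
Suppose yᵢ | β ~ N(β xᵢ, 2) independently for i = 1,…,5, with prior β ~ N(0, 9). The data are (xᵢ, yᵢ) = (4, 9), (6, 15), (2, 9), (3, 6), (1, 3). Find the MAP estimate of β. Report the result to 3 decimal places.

log p(β | y) = −Σ(yᵢ − βxᵢ)²/(2·2) − β²/(2·9) + const.
Setting the derivative to zero: Σxᵢ(yᵢ − βxᵢ)/2 − β/9 = 0, so β = Σxᵢyᵢ / (Σxᵢ² + σ²/τ²).
Σxᵢyᵢ = 4·9 + 6·15 + 2·9 + 3·6 + 1·3 = 165; Σxᵢ² = 66; σ²/τ² = 2/9.
β̂_MAP = 165 / (66 + 2/9) = 165/(596/9) = 1485/596 ≈ 2.492.

β̂_MAP = 2.492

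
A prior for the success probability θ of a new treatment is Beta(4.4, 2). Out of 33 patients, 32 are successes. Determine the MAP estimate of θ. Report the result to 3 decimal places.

Prior: Beta(4.4, 2).
Data: 32 successes in 33 trials. The binomial likelihood contributes θ^32(1−θ)^1, so the posterior is Beta(4.4+32, 2+1) = Beta(36.4, 3).
For Beta(a, b) with a, b > 1 the mode is (a−1)/(a+b−2) = 35.4/37.4 ≈ 0.947.

θ̂_MAP = 0.947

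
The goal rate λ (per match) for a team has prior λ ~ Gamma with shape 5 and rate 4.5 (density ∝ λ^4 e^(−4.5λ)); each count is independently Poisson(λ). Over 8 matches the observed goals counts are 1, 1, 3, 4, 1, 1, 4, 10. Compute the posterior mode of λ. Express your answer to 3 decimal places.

λ̂_MAP = 2.320

Σxᵢ = 1+1+3+4+1+1+4+10 = 25, with n = 8.
Posterior ∝ λ^4e^(−4.5λ) · λ^25e^(−8λ) = λ^29e^(−12.5λ), i.e. Gamma(shape=30, rate=12.5).
The mode of a Gamma(a, b) with a ≥ 1 (shape–rate) is (a−1)/b = 29/12.5 ≈ 2.320.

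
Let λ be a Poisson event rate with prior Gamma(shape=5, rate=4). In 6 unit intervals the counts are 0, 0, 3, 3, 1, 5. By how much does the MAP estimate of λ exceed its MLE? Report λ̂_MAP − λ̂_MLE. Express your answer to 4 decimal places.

MAP − MLE = -0.4000

Σxᵢ = 12. Posterior is Gamma(17, 10); MAP = (17−1)/10 = 16/10 ≈ 1.60000.
MLE = x̄ = 12/6 ≈ 2.00000.
Difference = 16/10 − 12/6 = -2/5 ≈ -0.4000.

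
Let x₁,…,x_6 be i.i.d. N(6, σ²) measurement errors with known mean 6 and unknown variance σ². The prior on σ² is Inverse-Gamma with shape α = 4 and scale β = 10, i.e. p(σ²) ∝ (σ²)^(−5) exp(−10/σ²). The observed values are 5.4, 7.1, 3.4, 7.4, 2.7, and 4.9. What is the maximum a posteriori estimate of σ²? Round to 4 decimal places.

Sum of squared deviations about the known mean: SS = (5.4−6)² + (7.1−6)² + (3.4−6)² + (7.4−6)² + (2.7−6)² + (4.9−6)² = 22.39.
The Normal likelihood contributes (σ²)^(−n/2) exp(−SS/(2σ²)), so the posterior is Inverse-Gamma(α + n/2, β + SS/2) = Inverse-Gamma(7, 21.195).
The mode of Inverse-Gamma(a, b) is b/(a+1) = 21.195/8 ≈ 2.6494.

σ̂²_MAP = 2.6494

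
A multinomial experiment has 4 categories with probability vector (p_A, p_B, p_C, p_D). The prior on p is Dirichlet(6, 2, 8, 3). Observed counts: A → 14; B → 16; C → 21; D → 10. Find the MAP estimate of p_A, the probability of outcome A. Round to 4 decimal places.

The posterior is Dirichlet(αᵢ + nᵢ) = Dirichlet(20, 18, 29, 13).
For a Dirichlet(a₁,…,a_K) with all aᵢ > 1, the mode has j-th component (aⱼ − 1)/(Σaᵢ − K).
Here Σaᵢ = 80 and K = 4, so p_A = (20 − 1)/(80 − 4) = 19/76 ≈ 0.2500.

MAP estimate of p_A = 0.2500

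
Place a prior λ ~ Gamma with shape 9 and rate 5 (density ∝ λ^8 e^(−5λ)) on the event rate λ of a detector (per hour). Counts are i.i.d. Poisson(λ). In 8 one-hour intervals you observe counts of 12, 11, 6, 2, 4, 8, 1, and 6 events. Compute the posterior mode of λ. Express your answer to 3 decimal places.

Σxᵢ = 12+11+6+2+4+8+1+6 = 50, with n = 8.
Posterior ∝ λ^8e^(−5λ) · λ^50e^(−8λ) = λ^58e^(−13λ), i.e. Gamma(shape=59, rate=13).
The mode of a Gamma(a, b) with a ≥ 1 (shape–rate) is (a−1)/b = 58/13 ≈ 4.462.

λ̂_MAP = 4.462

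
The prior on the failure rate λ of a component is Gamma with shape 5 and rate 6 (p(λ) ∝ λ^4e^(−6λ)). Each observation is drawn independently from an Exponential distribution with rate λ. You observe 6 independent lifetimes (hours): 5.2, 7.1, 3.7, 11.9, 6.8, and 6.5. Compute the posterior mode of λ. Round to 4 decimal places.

The Exponential(rate=λ) likelihood is ∝ λ^n e^(−λΣtᵢ). Here n = 6 and Σtᵢ = 5.2 + 7.1 + 3.7 + 11.9 + 6.8 + 6.5 = 41.2.
Posterior ∝ λ^4e^(−6λ) · λ^6e^(−41.2λ) = λ^10e^(−47.2λ), i.e. Gamma(11, 47.2).
Mode = (a−1)/b = 10/47.2 ≈ 0.2119.

λ̂_MAP = 0.2119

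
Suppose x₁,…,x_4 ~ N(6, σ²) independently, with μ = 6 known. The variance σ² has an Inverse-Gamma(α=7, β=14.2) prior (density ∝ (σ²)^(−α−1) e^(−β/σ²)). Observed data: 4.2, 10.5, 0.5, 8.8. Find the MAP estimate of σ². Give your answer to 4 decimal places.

σ̂²_MAP = 4.4990

Sum of squared deviations about the known mean: SS = (4.2−6)² + (10.5−6)² + (0.5−6)² + (8.8−6)² = 61.58.
The Normal likelihood contributes (σ²)^(−n/2) exp(−SS/(2σ²)), so the posterior is Inverse-Gamma(α + n/2, β + SS/2) = Inverse-Gamma(9, 44.99).
The mode of Inverse-Gamma(a, b) is b/(a+1) = 44.99/10 ≈ 4.4990.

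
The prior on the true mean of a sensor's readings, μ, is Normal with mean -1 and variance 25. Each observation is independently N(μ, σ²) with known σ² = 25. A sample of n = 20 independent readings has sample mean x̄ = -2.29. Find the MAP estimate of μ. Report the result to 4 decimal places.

n = 20, x̄ = -2.29.
For a Normal prior and Normal likelihood with known variance, the posterior is Normal; its mode equals its mean, the precision-weighted average.
Prior precision 1/σ₀² = 1/25 = 0.04; data precision n/σ² = 20/25 = 0.8.
μ̂ = (0.04·(-1) + 0.8·(-2.29)) / (0.04 + 0.8) = (-1.872)/0.84 = -78/35 ≈ -2.2286.

μ̂_MAP = -2.2286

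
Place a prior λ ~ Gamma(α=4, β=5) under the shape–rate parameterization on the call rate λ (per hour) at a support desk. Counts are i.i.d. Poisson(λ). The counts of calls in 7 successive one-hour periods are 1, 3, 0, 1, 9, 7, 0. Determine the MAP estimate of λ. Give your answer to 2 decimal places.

Σxᵢ = 1+3+0+1+9+7+0 = 21, with n = 7.
Posterior ∝ λ^3e^(−5λ) · λ^21e^(−7λ) = λ^24e^(−12λ), i.e. Gamma(shape=25, rate=12).
The mode of a Gamma(a, b) with a ≥ 1 (shape–rate) is (a−1)/b = 24/12 ≈ 2.00.

λ̂_MAP = 2.00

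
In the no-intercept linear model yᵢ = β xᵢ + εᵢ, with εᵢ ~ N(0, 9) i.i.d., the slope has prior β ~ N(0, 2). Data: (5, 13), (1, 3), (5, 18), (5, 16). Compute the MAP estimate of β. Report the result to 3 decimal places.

β̂_MAP = 2.957

log p(β | y) = −Σ(yᵢ − βxᵢ)²/(2·9) − β²/(2·2) + const.
Setting the derivative to zero: Σxᵢ(yᵢ − βxᵢ)/9 − β/2 = 0, so β = Σxᵢyᵢ / (Σxᵢ² + σ²/τ²).
Σxᵢyᵢ = 5·13 + 1·3 + 5·18 + 5·16 = 238; Σxᵢ² = 76; σ²/τ² = 4.5.
β̂_MAP = 238 / (76 + 4.5) = 238/80.5 ≈ 2.957.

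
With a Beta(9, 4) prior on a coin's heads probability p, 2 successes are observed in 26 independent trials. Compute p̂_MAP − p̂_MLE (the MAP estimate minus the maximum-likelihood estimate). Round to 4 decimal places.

MAP − MLE = 0.1933

Posterior is Beta(11, 28); MAP = (11−1)/(39−2) = 10/37 ≈ 0.27027.
MLE ignores the prior: p̂_MLE = k/n = 2/26 ≈ 0.07692.
Difference = 10/37 − 2/26 = 93/481 ≈ 0.1933.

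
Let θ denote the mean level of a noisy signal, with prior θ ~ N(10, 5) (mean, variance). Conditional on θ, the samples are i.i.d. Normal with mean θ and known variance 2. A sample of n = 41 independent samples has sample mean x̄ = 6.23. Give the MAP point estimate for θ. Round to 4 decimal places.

θ̂_MAP = 6.2664

n = 41, x̄ = 6.23.
For a Normal prior and Normal likelihood with known variance, the posterior is Normal; its mode equals its mean, the precision-weighted average.
Prior precision 1/σ₀² = 1/5 = 0.2; data precision n/σ² = 41/2 = 20.5.
θ̂ = (0.2·10 + 20.5·6.23) / (0.2 + 20.5) = 129.715/20.7 = 25943/4140 ≈ 6.2664.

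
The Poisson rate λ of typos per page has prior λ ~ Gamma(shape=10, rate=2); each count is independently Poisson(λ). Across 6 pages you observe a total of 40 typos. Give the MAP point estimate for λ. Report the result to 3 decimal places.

Σxᵢ = 40, n = 6.
Posterior ∝ λ^9e^(−2λ) · λ^40e^(−6λ) = λ^49e^(−8λ), i.e. Gamma(shape=50, rate=8).
The mode of a Gamma(a, b) with a ≥ 1 (shape–rate) is (a−1)/b = 49/8 ≈ 6.125.

λ̂_MAP = 6.125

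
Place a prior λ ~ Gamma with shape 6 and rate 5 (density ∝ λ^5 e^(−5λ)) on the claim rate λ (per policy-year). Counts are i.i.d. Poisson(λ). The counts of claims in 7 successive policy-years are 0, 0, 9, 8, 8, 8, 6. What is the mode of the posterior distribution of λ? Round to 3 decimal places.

Σxᵢ = 0+0+9+8+8+8+6 = 39, with n = 7.
Posterior ∝ λ^5e^(−5λ) · λ^39e^(−7λ) = λ^44e^(−12λ), i.e. Gamma(shape=45, rate=12).
The mode of a Gamma(a, b) with a ≥ 1 (shape–rate) is (a−1)/b = 44/12 ≈ 3.667.

λ̂_MAP = 3.667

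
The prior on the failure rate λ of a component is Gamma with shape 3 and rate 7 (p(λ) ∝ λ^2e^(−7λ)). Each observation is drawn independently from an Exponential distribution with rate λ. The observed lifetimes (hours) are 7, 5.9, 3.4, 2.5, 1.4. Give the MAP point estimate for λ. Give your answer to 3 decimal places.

λ̂_MAP = 0.257

The Exponential(rate=λ) likelihood is ∝ λ^n e^(−λΣtᵢ). Here n = 5 and Σtᵢ = 7 + 5.9 + 3.4 + 2.5 + 1.4 = 20.2.
Posterior ∝ λ^2e^(−7λ) · λ^5e^(−20.2λ) = λ^7e^(−27.2λ), i.e. Gamma(8, 27.2).
Mode = (a−1)/b = 7/27.2 ≈ 0.257.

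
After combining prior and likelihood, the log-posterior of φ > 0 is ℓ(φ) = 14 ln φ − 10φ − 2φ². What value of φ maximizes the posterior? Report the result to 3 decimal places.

φ̂_MAP = 1.000

ℓ'(φ) = 14/φ − 10 − 4φ. Setting this to zero and multiplying by φ: 4φ² + 10φ − 14 = 0.
φ = (−10 + √(10² + 4·4·14)) / (2·4) = (−10 + √324) / 8 = (−10 + 18)/8 = 1.
ℓ''(φ) = −14/φ² − 4 < 0, confirming a maximum.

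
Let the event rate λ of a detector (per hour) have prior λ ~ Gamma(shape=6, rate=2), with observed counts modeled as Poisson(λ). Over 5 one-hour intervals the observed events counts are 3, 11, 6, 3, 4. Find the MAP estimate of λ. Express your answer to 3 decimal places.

Σxᵢ = 3+11+6+3+4 = 27, with n = 5.
Posterior ∝ λ^5e^(−2λ) · λ^27e^(−5λ) = λ^32e^(−7λ), i.e. Gamma(shape=33, rate=7).
The mode of a Gamma(a, b) with a ≥ 1 (shape–rate) is (a−1)/b = 32/7 ≈ 4.571.

λ̂_MAP = 4.571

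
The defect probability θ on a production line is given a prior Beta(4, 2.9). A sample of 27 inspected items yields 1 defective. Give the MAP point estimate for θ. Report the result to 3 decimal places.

θ̂_MAP = 0.125

Prior: Beta(4, 2.9).
Data: 1 success in 27 trials. The binomial likelihood contributes θ(1−θ)^26, so the posterior is Beta(4+1, 2.9+26) = Beta(5, 28.9).
For Beta(a, b) with a, b > 1 the mode is (a−1)/(a+b−2) = 4/31.9 ≈ 0.125.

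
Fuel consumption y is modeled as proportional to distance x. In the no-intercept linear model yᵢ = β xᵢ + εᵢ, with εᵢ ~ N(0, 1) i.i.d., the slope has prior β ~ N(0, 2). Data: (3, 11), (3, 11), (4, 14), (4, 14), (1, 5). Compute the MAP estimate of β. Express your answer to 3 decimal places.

β̂_MAP = 3.553

log p(β | y) = −Σ(yᵢ − βxᵢ)²/(2·1) − β²/(2·2) + const.
Setting the derivative to zero: Σxᵢ(yᵢ − βxᵢ)/1 − β/2 = 0, so β = Σxᵢyᵢ / (Σxᵢ² + σ²/τ²).
Σxᵢyᵢ = 3·11 + 3·11 + 4·14 + 4·14 + 1·5 = 183; Σxᵢ² = 51; σ²/τ² = 0.5.
β̂_MAP = 183 / (51 + 0.5) = 183/51.5 ≈ 3.553.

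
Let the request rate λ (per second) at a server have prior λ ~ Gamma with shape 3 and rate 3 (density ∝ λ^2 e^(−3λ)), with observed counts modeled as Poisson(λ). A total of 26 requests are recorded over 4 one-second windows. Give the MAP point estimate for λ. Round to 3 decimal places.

Σxᵢ = 26, n = 4.
Posterior ∝ λ^2e^(−3λ) · λ^26e^(−4λ) = λ^28e^(−7λ), i.e. Gamma(shape=29, rate=7).
The mode of a Gamma(a, b) with a ≥ 1 (shape–rate) is (a−1)/b = 28/7 ≈ 4.000.

λ̂_MAP = 4.000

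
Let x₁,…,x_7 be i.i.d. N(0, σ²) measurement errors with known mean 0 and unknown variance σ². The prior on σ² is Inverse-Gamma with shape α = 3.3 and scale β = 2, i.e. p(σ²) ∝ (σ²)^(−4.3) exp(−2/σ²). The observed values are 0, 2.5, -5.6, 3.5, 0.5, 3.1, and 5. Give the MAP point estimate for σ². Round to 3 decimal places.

σ̂²_MAP = 5.687

Sum of squared deviations about the known mean: SS = (0−0)² + (2.5−0)² + (-5.6−0)² + (3.5−0)² + (0.5−0)² + (3.1−0)² + (5−0)² = 84.72.
The Normal likelihood contributes (σ²)^(−n/2) exp(−SS/(2σ²)), so the posterior is Inverse-Gamma(α + n/2, β + SS/2) = Inverse-Gamma(6.8, 44.36).
The mode of Inverse-Gamma(a, b) is b/(a+1) = 44.36/7.8 ≈ 5.687.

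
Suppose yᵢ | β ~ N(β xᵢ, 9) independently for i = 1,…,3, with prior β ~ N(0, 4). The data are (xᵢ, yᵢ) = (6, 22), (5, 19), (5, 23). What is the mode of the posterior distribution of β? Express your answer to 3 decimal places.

β̂_MAP = 3.875

log p(β | y) = −Σ(yᵢ − βxᵢ)²/(2·9) − β²/(2·4) + const.
Setting the derivative to zero: Σxᵢ(yᵢ − βxᵢ)/9 − β/4 = 0, so β = Σxᵢyᵢ / (Σxᵢ² + σ²/τ²).
Σxᵢyᵢ = 6·22 + 5·19 + 5·23 = 342; Σxᵢ² = 86; σ²/τ² = 2.25.
β̂_MAP = 342 / (86 + 2.25) = 342/88.25 ≈ 3.875.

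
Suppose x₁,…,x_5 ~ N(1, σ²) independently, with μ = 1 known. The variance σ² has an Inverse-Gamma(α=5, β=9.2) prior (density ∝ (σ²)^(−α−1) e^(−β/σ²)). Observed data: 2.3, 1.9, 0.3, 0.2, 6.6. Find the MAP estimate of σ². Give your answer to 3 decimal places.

Sum of squared deviations about the known mean: SS = (2.3−1)² + (1.9−1)² + (0.3−1)² + (0.2−1)² + (6.6−1)² = 34.99.
The Normal likelihood contributes (σ²)^(−n/2) exp(−SS/(2σ²)), so the posterior is Inverse-Gamma(α + n/2, β + SS/2) = Inverse-Gamma(7.5, 26.695).
The mode of Inverse-Gamma(a, b) is b/(a+1) = 26.695/8.5 ≈ 3.141.

σ̂²_MAP = 3.141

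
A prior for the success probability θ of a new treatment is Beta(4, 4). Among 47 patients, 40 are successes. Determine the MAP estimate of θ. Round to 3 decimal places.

Prior: Beta(4, 4).
Data: 40 successes in 47 trials. The binomial likelihood contributes θ^40(1−θ)^7, so the posterior is Beta(4+40, 4+7) = Beta(44, 11).
For Beta(a, b) with a, b > 1 the mode is (a−1)/(a+b−2) = 43/53 ≈ 0.811.

θ̂_MAP = 0.811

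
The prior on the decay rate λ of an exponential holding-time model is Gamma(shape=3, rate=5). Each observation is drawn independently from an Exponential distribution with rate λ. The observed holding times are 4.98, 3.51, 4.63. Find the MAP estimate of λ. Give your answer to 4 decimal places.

λ̂_MAP = 0.2759

The Exponential(rate=λ) likelihood is ∝ λ^n e^(−λΣtᵢ). Here n = 3 and Σtᵢ = 4.98 + 3.51 + 4.63 = 13.12.
Posterior ∝ λ^2e^(−5λ) · λ^3e^(−13.12λ) = λ^5e^(−18.12λ), i.e. Gamma(6, 18.12).
Mode = (a−1)/b = 5/18.12 ≈ 0.2759.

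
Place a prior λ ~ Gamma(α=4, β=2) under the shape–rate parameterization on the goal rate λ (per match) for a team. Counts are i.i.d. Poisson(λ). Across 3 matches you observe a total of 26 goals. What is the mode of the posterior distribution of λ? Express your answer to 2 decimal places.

λ̂_MAP = 5.80

Σxᵢ = 26, n = 3.
Posterior ∝ λ^3e^(−2λ) · λ^26e^(−3λ) = λ^29e^(−5λ), i.e. Gamma(shape=30, rate=5).
The mode of a Gamma(a, b) with a ≥ 1 (shape–rate) is (a−1)/b = 29/5 ≈ 5.80.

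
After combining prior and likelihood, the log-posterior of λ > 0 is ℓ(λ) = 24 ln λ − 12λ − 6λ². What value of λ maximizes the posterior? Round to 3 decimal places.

λ̂_MAP = 1.000

ℓ'(λ) = 24/λ − 12 − 12λ. Setting this to zero and multiplying by λ: 12λ² + 12λ − 24 = 0.
λ = (−12 + √(12² + 4·12·24)) / (2·12) = (−12 + √1296) / 24 = (−12 + 36)/24 = 1.
ℓ''(λ) = −24/λ² − 12 < 0, confirming a maximum.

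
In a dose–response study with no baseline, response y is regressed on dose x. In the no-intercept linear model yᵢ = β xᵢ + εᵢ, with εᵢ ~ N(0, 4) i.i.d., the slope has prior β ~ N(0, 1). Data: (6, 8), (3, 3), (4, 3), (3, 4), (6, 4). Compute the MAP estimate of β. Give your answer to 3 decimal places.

log p(β | y) = −Σ(yᵢ − βxᵢ)²/(2·4) − β²/(2·1) + const.
Setting the derivative to zero: Σxᵢ(yᵢ − βxᵢ)/4 − β/1 = 0, so β = Σxᵢyᵢ / (Σxᵢ² + σ²/τ²).
Σxᵢyᵢ = 6·8 + 3·3 + 4·3 + 3·4 + 6·4 = 105; Σxᵢ² = 106; σ²/τ² = 4.
β̂_MAP = 105 / (106 + 4) = 105/110 ≈ 0.955.

β̂_MAP = 0.955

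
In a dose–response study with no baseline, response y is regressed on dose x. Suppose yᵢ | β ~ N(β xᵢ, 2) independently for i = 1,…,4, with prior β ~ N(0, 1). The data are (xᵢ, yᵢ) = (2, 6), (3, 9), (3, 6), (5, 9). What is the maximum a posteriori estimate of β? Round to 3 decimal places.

β̂_MAP = 2.082

log p(β | y) = −Σ(yᵢ − βxᵢ)²/(2·2) − β²/(2·1) + const.
Setting the derivative to zero: Σxᵢ(yᵢ − βxᵢ)/2 − β/1 = 0, so β = Σxᵢyᵢ / (Σxᵢ² + σ²/τ²).
Σxᵢyᵢ = 2·6 + 3·9 + 3·6 + 5·9 = 102; Σxᵢ² = 47; σ²/τ² = 2.
β̂_MAP = 102 / (47 + 2) = 102/49 ≈ 2.082.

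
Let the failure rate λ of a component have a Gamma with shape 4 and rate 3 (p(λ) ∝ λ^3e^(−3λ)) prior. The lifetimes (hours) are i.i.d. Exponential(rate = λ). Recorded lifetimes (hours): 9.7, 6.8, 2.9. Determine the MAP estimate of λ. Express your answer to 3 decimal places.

The Exponential(rate=λ) likelihood is ∝ λ^n e^(−λΣtᵢ). Here n = 3 and Σtᵢ = 9.7 + 6.8 + 2.9 = 19.4.
Posterior ∝ λ^3e^(−3λ) · λ^3e^(−19.4λ) = λ^6e^(−22.4λ), i.e. Gamma(7, 22.4).
Mode = (a−1)/b = 6/22.4 ≈ 0.268.

λ̂_MAP = 0.268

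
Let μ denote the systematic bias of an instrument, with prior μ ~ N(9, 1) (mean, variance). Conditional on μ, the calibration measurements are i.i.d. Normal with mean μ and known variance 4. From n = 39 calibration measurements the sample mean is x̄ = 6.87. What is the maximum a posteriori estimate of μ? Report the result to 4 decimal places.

μ̂_MAP = 7.0681

n = 39, x̄ = 6.87.
For a Normal prior and Normal likelihood with known variance, the posterior is Normal; its mode equals its mean, the precision-weighted average.
Prior precision 1/σ₀² = 1/1 = 1; data precision n/σ² = 39/4 = 9.75.
μ̂ = (1·9 + 9.75·6.87) / (1 + 9.75) = 75.9825/10.75 = 30393/4300 ≈ 7.0681.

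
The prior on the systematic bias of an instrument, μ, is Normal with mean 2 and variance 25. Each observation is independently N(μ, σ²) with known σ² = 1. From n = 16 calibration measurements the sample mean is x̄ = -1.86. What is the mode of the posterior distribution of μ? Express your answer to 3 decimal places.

μ̂_MAP = -1.850

n = 16, x̄ = -1.86.
For a Normal prior and Normal likelihood with known variance, the posterior is Normal; its mode equals its mean, the precision-weighted average.
Prior precision 1/σ₀² = 1/25 = 0.04; data precision n/σ² = 16/1 = 16.
μ̂ = (0.04·2 + 16·(-1.86)) / (0.04 + 16) = (-29.68)/16.04 = -742/401 ≈ -1.850.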